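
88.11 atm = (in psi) 1295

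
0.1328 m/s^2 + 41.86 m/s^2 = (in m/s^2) 41.99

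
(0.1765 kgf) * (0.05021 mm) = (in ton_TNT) 2.077e-14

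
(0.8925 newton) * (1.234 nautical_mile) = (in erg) 2.04e+10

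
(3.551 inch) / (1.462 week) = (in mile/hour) 2.282e-07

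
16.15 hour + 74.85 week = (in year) 1.437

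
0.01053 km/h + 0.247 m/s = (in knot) 0.4858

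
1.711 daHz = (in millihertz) 1.711e+04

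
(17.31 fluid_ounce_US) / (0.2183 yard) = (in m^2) 0.002565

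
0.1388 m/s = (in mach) 0.0004076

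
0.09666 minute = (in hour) 0.001611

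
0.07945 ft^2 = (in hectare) 7.381e-07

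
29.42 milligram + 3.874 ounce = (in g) 109.9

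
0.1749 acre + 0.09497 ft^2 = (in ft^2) 7619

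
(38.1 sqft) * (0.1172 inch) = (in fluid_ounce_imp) 370.8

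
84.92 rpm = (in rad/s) 8.893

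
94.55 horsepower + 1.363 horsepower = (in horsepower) 95.91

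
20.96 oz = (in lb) 1.31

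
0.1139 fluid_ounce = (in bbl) 2.119e-05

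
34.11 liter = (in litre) 34.11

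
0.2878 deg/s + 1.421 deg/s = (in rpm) 0.2848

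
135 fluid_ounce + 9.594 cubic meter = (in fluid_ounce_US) 3.245e+05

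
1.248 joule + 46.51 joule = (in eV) 2.981e+20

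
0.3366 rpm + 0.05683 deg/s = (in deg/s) 2.076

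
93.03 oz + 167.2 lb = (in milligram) 7.848e+07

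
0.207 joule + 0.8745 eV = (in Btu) 0.0001962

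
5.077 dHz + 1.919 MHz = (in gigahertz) 0.001919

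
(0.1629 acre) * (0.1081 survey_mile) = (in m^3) 1.147e+05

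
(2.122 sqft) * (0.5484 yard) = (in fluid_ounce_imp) 3479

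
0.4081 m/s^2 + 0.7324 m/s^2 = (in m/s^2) 1.141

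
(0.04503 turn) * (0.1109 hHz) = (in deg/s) 179.8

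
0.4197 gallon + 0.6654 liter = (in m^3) 0.002254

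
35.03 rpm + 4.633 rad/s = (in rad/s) 8.301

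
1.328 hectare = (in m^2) 1.328e+04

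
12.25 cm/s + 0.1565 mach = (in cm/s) 5341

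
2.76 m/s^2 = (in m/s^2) 2.76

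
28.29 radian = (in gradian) 1801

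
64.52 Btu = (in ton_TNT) 1.627e-05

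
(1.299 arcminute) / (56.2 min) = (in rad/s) 1.121e-07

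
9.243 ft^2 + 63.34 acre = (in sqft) 2.759e+06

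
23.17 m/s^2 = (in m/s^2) 23.17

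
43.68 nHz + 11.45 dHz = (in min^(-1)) 68.7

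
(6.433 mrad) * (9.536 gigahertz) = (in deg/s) 3.515e+09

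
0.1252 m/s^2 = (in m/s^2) 0.1252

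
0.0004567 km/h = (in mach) 3.726e-07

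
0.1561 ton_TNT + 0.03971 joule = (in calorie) 1.561e+08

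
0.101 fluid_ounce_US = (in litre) 0.002987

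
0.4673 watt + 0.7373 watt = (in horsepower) 0.001615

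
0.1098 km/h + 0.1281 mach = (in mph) 97.64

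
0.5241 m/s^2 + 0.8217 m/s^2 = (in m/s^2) 1.346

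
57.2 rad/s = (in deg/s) 3277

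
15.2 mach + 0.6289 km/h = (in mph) 1.158e+04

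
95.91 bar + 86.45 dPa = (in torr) 7.194e+04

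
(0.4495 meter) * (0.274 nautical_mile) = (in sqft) 2455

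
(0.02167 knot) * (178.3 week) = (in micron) 1.202e+12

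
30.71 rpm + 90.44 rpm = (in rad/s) 12.69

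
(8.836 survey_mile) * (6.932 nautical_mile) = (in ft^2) 1.965e+09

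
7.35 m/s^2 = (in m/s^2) 7.35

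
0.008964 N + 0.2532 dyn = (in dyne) 896.7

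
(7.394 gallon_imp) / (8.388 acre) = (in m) 9.902e-07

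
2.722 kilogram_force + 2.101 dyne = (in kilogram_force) 2.722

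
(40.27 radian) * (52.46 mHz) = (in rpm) 20.17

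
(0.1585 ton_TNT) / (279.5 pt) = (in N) 6.726e+09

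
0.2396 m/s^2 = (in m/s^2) 0.2396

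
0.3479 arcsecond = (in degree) 9.664e-05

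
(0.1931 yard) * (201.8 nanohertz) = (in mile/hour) 7.971e-08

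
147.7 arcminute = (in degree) 2.462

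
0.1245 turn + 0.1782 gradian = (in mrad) 785.1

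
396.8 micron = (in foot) 0.001302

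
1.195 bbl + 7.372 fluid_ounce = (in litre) 190.2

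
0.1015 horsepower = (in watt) 75.69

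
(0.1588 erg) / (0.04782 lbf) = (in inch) 2.939e-06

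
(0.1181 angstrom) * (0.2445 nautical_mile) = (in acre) 1.321e-12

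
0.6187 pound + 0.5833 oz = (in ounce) 10.48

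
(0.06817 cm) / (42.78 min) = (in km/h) 9.561e-07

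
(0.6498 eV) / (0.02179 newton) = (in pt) 1.354e-14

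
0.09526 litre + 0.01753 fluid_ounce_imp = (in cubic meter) 9.576e-05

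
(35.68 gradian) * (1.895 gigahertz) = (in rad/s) 1.062e+09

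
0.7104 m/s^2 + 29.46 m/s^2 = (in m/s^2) 30.17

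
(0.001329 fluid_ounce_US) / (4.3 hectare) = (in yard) 9.996e-13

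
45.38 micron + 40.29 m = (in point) 1.142e+05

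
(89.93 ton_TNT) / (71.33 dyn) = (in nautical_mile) 2.848e+11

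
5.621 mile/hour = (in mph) 5.621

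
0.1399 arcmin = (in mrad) 0.0407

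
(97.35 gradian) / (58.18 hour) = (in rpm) 6.972e-05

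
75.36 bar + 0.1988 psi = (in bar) 75.37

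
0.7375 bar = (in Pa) 7.375e+04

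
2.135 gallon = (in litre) 8.082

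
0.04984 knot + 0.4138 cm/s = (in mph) 0.06661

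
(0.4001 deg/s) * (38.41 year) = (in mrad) 8.459e+09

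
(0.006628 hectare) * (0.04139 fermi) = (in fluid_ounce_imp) 9.655e-11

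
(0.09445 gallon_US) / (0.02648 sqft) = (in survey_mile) 9.031e-05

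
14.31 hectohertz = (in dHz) 1.431e+04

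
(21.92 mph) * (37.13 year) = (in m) 1.147e+10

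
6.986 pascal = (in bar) 6.986e-05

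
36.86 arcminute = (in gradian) 0.6826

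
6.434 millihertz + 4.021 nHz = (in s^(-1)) 0.006434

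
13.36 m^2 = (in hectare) 0.001336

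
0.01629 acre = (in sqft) 709.6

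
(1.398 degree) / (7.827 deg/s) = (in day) 2.067e-06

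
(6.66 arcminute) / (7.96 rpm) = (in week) 3.843e-09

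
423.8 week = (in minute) 4.272e+06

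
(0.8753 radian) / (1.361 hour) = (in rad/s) 0.0001786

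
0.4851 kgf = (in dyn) 4.757e+05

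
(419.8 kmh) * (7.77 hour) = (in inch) 1.284e+08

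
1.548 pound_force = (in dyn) 6.886e+05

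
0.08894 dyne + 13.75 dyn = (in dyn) 13.84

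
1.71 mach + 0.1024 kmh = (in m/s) 582.3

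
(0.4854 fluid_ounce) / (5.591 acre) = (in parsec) 2.056e-26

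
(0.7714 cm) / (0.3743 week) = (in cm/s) 3.408e-06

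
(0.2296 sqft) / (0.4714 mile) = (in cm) 0.002812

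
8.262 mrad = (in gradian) 0.526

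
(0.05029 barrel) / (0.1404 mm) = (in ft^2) 613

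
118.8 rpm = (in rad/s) 12.44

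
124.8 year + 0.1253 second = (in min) 6.559e+07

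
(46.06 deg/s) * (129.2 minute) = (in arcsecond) 1.285e+09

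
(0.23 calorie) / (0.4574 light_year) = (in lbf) 4.999e-17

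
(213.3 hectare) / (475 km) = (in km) 0.004491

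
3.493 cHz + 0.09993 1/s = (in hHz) 0.001349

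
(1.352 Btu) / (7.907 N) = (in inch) 7102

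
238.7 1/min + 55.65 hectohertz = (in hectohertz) 55.69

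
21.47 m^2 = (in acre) 0.005305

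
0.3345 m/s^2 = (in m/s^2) 0.3345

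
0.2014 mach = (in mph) 153.4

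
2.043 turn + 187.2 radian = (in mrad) 2e+05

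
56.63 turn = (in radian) 355.8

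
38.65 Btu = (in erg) 4.078e+11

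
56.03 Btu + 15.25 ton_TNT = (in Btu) 6.048e+07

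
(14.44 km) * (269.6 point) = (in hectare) 0.1373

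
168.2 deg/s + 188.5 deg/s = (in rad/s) 6.226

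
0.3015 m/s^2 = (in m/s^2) 0.3015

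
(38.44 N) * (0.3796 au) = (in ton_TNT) 521.7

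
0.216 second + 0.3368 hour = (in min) 20.21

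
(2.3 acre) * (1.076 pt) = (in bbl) 22.22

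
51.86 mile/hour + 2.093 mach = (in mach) 2.161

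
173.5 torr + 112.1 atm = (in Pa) 1.138e+07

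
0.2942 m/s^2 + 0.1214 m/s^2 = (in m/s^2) 0.4156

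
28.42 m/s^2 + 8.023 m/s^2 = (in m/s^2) 36.44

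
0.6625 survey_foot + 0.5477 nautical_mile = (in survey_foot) 3329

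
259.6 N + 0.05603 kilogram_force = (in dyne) 2.601e+07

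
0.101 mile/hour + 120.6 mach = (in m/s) 4.106e+04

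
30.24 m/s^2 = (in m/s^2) 30.24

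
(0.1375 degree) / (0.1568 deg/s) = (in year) 2.781e-08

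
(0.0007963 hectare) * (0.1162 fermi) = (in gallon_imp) 2.035e-13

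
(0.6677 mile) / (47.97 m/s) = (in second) 22.4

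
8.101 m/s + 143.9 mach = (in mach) 143.9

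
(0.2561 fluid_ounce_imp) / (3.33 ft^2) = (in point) 0.06667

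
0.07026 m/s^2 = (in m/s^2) 0.07026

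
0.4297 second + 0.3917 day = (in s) 3.384e+04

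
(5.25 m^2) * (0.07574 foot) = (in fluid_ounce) 4098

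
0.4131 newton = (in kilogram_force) 0.04212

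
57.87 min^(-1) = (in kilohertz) 0.0009645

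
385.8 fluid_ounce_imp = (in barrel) 0.06895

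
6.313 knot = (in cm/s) 324.8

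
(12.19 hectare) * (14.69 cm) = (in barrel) 1.126e+05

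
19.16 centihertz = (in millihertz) 191.6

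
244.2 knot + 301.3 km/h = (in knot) 406.9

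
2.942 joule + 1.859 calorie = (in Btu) 0.01016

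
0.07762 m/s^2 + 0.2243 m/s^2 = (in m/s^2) 0.3019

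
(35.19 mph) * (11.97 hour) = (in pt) 1.922e+09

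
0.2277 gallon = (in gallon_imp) 0.1896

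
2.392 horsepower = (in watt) 1784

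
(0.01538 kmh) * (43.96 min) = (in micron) 1.127e+07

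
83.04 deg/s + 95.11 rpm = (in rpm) 109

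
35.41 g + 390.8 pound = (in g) 1.773e+05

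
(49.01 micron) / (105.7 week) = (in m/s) 7.667e-13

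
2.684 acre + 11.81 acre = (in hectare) 5.866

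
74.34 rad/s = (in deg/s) 4259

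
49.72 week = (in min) 5.012e+05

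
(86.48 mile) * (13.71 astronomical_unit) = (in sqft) 3.073e+18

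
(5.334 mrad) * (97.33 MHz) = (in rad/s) 5.192e+05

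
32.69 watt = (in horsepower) 0.04384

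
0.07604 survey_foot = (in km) 2.318e-05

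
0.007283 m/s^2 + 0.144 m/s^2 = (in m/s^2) 0.1513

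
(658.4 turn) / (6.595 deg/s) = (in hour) 9.983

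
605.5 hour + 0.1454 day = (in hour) 609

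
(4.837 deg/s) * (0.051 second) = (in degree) 0.2467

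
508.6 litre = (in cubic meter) 0.5086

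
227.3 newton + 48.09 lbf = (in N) 441.2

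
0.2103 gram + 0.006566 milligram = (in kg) 0.0002103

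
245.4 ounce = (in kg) 6.957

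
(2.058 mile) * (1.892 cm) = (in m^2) 62.66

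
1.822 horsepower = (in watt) 1359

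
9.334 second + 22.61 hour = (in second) 8.141e+04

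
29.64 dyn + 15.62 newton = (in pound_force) 3.512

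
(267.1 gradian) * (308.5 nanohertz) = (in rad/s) 1.294e-06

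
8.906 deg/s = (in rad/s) 0.1554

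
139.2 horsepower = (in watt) 1.038e+05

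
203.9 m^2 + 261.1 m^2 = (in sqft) 5005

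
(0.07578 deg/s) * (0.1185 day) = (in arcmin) 4.655e+04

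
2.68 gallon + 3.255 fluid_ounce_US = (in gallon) 2.705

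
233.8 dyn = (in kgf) 0.0002384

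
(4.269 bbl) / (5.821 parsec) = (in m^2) 3.779e-18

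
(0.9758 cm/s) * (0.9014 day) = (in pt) 2.154e+06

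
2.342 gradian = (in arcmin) 126.5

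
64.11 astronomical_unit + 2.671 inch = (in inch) 3.776e+14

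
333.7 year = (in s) 1.052e+10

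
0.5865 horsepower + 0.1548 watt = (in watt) 437.5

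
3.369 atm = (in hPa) 3414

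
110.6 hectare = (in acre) 273.3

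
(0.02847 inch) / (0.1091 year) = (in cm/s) 2.102e-08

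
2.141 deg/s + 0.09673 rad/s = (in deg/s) 7.683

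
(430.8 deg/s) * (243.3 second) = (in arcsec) 3.773e+08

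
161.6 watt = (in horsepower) 0.2167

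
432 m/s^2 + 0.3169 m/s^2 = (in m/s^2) 432.3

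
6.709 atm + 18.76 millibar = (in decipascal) 6.817e+06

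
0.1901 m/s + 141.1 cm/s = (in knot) 3.112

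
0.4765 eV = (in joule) 7.634e-20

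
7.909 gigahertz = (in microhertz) 7.909e+15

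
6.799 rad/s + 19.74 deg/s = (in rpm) 68.22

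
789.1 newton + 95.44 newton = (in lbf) 198.9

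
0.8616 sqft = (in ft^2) 0.8616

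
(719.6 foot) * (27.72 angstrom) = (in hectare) 6.08e-11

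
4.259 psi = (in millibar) 293.6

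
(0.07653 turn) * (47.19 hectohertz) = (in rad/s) 2269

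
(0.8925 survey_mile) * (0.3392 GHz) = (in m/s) 4.872e+11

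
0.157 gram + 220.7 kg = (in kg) 220.7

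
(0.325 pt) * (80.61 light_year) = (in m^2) 8.744e+13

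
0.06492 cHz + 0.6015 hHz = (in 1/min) 3609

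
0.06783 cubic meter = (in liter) 67.83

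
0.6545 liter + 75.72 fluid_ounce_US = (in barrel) 0.0182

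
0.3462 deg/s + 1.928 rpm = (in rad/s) 0.2079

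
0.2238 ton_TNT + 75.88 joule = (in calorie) 2.238e+08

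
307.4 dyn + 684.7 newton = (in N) 684.7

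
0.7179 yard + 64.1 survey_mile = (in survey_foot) 3.385e+05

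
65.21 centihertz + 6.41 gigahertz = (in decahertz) 6.41e+08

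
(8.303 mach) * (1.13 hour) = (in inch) 4.528e+08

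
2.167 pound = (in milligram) 9.829e+05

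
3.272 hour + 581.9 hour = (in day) 24.38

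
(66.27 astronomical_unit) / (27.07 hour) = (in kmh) 3.662e+08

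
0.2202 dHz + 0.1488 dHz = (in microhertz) 3.69e+04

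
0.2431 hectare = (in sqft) 2.617e+04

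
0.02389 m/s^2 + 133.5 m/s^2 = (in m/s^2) 133.5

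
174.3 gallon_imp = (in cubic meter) 0.7924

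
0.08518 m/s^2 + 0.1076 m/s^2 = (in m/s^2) 0.1928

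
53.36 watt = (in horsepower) 0.07156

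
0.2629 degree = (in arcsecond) 946.4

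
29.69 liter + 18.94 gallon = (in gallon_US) 26.78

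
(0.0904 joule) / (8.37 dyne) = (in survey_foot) 3543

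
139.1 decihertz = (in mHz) 1.391e+04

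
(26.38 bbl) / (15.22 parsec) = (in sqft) 9.613e-17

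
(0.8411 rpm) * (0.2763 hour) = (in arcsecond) 1.807e+07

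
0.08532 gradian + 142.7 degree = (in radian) 2.492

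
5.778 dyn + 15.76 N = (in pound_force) 3.543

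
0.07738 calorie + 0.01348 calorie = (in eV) 2.373e+18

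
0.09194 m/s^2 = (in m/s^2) 0.09194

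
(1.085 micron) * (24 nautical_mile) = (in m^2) 0.04823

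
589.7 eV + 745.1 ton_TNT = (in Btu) 2.955e+09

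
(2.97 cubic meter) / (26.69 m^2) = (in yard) 0.1217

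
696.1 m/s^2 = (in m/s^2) 696.1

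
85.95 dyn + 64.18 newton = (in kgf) 6.545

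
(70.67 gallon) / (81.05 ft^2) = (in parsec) 1.151e-18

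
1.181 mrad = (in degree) 0.06767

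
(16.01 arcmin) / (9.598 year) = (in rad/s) 1.539e-11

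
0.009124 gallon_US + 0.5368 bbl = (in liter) 85.38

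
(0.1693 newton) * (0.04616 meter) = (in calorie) 0.001868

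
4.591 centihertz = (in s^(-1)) 0.04591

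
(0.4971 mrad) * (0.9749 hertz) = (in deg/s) 0.02777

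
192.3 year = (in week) 1.003e+04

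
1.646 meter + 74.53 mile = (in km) 119.9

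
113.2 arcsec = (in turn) 8.735e-05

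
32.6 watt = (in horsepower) 0.04372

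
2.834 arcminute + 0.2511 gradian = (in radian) 0.004769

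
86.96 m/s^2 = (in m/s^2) 86.96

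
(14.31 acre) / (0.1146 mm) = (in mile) 3.14e+05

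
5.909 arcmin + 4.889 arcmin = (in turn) 0.0004999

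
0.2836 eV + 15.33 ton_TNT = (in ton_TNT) 15.33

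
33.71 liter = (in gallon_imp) 7.415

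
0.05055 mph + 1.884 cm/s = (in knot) 0.08055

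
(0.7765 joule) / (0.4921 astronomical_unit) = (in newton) 1.055e-11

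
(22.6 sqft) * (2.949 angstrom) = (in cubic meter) 6.192e-10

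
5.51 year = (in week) 287.3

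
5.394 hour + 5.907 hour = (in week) 0.06727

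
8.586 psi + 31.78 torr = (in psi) 9.201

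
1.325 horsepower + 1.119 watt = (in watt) 989.2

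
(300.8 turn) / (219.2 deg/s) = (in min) 8.234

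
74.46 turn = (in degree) 2.681e+04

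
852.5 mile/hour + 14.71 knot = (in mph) 869.4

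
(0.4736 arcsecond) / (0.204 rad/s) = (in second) 1.126e-05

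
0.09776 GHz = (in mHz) 9.776e+10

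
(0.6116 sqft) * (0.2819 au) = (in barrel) 1.507e+10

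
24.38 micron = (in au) 1.63e-16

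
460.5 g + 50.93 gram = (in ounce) 18.04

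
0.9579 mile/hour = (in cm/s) 42.82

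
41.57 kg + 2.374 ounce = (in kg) 41.64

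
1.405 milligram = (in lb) 3.097e-06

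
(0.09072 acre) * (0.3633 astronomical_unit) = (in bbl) 1.255e+14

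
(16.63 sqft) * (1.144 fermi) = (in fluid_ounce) 5.976e-11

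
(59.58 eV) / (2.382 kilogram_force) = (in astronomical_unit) 2.732e-30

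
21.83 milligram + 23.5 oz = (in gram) 666.2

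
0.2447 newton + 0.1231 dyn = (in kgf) 0.02495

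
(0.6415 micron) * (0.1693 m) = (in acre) 2.684e-11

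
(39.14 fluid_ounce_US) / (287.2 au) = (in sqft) 2.9e-16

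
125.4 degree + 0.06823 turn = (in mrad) 2617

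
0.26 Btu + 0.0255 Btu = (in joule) 301.2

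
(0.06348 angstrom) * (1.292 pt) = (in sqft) 3.114e-14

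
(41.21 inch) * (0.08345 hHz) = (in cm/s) 873.5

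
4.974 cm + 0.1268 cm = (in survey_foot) 0.1673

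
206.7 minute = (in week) 0.02051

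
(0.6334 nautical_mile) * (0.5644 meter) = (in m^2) 662.1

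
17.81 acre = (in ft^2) 7.758e+05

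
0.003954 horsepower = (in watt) 2.948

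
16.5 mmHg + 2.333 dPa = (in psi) 0.3191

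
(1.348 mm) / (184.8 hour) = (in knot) 3.939e-09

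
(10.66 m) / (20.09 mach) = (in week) 2.577e-09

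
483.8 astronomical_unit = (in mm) 7.238e+16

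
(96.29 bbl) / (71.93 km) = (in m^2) 0.0002128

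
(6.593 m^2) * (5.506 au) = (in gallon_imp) 1.195e+15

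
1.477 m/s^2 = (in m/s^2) 1.477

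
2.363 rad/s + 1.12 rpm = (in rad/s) 2.48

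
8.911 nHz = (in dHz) 8.911e-08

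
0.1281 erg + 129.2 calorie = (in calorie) 129.2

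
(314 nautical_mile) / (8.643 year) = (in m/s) 0.002134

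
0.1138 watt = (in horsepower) 0.0001526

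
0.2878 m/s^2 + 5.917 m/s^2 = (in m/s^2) 6.205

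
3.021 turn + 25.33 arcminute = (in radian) 18.99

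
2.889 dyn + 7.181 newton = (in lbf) 1.614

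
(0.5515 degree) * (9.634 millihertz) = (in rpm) 0.0008855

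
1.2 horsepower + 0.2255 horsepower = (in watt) 1063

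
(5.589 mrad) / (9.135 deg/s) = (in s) 0.03505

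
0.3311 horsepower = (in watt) 246.9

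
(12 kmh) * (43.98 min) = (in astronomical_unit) 5.88e-08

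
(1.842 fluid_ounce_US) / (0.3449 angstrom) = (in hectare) 157.9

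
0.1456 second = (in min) 0.002427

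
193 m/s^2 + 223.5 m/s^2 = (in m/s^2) 416.5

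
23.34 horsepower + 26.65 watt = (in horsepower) 23.38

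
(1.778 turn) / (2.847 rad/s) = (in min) 0.0654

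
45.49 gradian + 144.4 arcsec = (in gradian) 45.53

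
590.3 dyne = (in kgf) 0.0006019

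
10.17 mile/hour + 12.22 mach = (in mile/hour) 9318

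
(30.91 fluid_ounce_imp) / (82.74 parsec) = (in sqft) 3.703e-21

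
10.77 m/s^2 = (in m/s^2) 10.77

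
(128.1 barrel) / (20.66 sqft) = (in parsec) 3.439e-16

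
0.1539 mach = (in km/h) 188.7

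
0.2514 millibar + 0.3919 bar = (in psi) 5.688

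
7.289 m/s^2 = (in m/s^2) 7.289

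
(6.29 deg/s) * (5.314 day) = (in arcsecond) 1.04e+10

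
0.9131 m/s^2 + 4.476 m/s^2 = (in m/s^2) 5.389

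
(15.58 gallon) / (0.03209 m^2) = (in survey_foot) 6.03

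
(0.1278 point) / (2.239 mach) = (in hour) 1.643e-11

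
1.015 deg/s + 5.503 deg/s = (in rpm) 1.086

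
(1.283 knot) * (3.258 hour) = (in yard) 8466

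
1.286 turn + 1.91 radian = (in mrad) 9990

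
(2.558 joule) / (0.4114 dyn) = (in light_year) 6.572e-11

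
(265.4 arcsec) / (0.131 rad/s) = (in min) 0.0001637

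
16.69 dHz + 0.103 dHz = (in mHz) 1679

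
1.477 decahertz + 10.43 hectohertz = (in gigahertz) 1.058e-06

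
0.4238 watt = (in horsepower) 0.0005683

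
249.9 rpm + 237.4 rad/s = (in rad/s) 263.6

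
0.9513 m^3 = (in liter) 951.3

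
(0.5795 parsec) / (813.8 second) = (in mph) 4.915e+13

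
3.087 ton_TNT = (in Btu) 1.224e+07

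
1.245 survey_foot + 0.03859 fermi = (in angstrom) 3.795e+09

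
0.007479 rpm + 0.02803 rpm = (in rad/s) 0.003718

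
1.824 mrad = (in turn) 0.0002903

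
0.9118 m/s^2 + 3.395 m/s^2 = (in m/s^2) 4.307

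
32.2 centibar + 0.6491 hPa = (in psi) 4.68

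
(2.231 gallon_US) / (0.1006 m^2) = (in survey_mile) 5.216e-05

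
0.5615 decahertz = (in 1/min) 336.9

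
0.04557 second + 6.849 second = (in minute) 0.1149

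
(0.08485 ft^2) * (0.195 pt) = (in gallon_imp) 0.0001193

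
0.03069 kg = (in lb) 0.06766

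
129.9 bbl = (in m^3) 20.65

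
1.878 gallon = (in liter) 7.109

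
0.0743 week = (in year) 0.001425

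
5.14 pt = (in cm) 0.1813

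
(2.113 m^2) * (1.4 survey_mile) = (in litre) 4.761e+06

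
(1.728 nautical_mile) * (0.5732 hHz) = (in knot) 3.566e+05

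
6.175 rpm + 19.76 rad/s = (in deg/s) 1169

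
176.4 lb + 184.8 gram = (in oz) 2829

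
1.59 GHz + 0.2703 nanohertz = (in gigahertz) 1.59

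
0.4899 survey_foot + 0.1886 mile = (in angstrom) 3.037e+12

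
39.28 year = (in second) 1.239e+09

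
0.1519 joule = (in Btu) 0.000144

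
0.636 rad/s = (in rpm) 6.073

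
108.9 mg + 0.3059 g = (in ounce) 0.01463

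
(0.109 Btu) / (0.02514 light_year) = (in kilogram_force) 4.931e-14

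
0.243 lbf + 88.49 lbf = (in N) 394.7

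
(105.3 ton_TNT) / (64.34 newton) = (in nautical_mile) 3.697e+06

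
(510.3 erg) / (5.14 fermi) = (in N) 9.928e+09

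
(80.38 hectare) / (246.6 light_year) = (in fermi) 344.5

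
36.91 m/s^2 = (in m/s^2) 36.91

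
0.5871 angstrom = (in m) 5.871e-11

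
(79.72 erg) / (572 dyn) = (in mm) 1.394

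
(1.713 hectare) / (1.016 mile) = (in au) 7.003e-11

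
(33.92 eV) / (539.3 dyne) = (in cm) 1.008e-13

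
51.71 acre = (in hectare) 20.93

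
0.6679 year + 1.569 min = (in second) 2.106e+07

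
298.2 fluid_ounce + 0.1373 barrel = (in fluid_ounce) 1036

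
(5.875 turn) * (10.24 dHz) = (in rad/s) 37.8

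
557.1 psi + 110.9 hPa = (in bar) 38.52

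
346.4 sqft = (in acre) 0.007952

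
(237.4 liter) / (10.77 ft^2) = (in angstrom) 2.373e+09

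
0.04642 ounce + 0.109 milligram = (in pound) 0.002901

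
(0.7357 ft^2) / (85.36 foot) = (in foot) 0.008619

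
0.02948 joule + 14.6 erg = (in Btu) 2.794e-05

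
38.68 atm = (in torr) 2.94e+04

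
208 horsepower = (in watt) 1.551e+05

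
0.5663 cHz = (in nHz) 5.663e+06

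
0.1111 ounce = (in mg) 3150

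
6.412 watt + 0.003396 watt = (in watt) 6.415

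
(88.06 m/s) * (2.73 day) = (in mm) 2.077e+10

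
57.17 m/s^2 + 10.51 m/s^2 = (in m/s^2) 67.68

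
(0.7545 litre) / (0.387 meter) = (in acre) 4.818e-07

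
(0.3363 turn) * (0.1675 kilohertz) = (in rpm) 3380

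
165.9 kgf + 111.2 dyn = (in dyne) 1.627e+08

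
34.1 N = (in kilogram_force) 3.477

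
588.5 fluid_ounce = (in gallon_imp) 3.828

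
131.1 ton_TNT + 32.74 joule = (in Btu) 5.199e+08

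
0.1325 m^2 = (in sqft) 1.426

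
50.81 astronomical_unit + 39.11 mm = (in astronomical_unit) 50.81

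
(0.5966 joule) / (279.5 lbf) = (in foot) 0.001574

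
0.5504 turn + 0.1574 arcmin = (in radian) 3.458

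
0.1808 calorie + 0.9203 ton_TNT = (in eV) 2.403e+28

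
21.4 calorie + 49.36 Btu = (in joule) 5.217e+04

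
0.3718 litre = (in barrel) 0.002339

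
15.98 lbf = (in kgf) 7.248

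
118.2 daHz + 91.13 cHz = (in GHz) 1.183e-06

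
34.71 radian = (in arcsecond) 7.159e+06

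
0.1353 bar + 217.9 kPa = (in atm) 2.284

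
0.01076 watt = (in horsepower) 1.443e-05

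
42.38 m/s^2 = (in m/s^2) 42.38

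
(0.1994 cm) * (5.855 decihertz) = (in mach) 3.429e-06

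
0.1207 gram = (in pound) 0.0002661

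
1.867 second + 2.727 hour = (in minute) 163.7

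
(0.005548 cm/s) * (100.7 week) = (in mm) 3.379e+06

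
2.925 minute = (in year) 5.565e-06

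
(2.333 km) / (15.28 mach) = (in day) 5.19e-06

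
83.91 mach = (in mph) 6.391e+04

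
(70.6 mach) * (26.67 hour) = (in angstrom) 2.308e+19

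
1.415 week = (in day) 9.905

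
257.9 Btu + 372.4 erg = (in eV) 1.698e+24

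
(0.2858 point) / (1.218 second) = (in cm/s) 0.008278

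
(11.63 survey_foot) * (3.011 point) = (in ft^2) 0.04053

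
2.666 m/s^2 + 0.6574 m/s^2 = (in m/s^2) 3.323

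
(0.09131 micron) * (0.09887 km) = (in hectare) 9.028e-10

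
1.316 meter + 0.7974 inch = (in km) 0.001336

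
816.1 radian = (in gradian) 5.195e+04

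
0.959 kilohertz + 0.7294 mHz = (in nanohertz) 9.59e+11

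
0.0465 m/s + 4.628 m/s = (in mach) 0.01373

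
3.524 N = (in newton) 3.524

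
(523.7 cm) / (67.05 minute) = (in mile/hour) 0.002912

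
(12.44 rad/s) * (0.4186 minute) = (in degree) 1.79e+04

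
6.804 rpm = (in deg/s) 40.82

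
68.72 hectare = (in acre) 169.8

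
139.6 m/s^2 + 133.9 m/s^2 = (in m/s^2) 273.5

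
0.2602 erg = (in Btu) 2.466e-11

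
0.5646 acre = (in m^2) 2285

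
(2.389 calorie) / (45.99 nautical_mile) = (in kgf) 1.197e-05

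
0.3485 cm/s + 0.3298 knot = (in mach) 0.0005085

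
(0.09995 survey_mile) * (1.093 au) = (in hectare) 2.63e+09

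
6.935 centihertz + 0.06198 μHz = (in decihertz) 0.6935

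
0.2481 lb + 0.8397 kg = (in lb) 2.099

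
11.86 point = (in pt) 11.86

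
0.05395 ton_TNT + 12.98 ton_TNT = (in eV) 3.404e+29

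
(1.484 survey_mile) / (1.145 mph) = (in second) 4666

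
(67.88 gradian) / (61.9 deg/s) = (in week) 1.632e-06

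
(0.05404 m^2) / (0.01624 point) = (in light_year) 9.97e-13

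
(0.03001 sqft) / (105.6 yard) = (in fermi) 2.887e+10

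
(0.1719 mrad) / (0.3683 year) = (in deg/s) 8.48e-10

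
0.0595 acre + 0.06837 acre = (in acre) 0.1279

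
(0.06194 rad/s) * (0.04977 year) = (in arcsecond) 2.005e+10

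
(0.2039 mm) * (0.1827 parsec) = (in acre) 2.84e+08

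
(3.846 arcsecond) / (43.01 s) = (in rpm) 4.14e-06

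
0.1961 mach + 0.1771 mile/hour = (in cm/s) 6685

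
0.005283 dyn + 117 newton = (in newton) 117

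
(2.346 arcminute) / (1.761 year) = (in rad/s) 1.229e-11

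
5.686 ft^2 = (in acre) 0.0001305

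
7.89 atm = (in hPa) 7995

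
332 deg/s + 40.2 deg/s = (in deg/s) 372.2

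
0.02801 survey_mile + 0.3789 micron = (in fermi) 4.508e+16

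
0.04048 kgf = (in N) 0.397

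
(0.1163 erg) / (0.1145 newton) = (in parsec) 3.292e-24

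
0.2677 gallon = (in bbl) 0.006374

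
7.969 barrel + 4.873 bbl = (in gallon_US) 539.4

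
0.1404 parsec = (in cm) 4.332e+17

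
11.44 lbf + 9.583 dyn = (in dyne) 5.089e+06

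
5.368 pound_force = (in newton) 23.88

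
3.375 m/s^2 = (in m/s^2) 3.375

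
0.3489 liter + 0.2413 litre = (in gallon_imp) 0.1298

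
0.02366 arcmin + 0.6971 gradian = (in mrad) 10.96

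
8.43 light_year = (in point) 2.261e+20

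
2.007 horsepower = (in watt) 1497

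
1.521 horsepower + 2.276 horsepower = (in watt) 2831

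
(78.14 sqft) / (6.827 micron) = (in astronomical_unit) 7.108e-06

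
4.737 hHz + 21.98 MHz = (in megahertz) 21.98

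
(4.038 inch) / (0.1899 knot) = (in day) 1.215e-05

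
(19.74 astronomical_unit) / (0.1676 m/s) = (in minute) 2.937e+11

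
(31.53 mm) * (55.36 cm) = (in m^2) 0.01746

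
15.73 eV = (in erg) 2.52e-11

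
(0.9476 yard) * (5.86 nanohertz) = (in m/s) 5.078e-09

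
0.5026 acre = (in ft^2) 2.189e+04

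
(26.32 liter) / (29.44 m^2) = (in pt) 2.534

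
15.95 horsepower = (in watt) 1.189e+04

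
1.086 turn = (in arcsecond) 1.407e+06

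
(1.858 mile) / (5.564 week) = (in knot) 0.001727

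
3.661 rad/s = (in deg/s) 209.8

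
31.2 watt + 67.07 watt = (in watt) 98.27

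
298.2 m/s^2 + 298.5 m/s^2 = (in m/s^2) 596.7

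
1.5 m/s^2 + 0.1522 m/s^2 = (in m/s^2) 1.652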